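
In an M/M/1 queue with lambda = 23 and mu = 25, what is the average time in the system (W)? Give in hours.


W = 1/(mu - lambda) = 1/(25 - 23) = 0.5 hours

0.5 hours


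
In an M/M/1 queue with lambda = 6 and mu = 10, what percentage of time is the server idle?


Idle fraction = (1 - rho) * 100 = (1 - 6/10) * 100 = 40.0%

40.0%


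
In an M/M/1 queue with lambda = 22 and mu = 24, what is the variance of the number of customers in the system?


rho = 22/24; Var(N) = rho/(1-rho)^2 = 132.0

132.0


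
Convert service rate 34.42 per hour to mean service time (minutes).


Mean service time = 60/mu = 60/34.42 = 1.74 minutes

1.74 minutes


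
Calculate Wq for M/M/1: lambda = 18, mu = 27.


rho = 18/27; Wq = rho/(mu - lambda) = 0.0741 hours

0.0741 hours


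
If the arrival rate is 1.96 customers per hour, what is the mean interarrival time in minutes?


Mean interarrival time = 60/lambda = 60/1.96 = 30.61 minutes

30.61 minutes


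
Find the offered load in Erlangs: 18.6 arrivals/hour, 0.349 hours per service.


Offered load a = lambda * E[S] = 18.6 * 0.349 = 6.49 Erlangs

6.49 Erlangs


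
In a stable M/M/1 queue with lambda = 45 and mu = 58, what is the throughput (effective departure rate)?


For a stable queue (lambda < mu), throughput = lambda = 45 per hour

45 per hour


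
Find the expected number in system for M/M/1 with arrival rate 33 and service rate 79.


rho = 33/79; L = rho/(1-rho) = 0.72

0.72


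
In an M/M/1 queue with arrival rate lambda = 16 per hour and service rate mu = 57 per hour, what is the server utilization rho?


rho = lambda/mu = 16/57 = 0.2807

0.2807


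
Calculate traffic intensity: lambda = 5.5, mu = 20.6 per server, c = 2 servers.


rho = lambda / (c * mu) = 5.5 / (2 * 20.6) = 0.1335

0.1335


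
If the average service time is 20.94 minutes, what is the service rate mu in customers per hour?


mu = 60 / avg_service_time = 60 / 20.94 = 2.87 per hour

2.87 per hour


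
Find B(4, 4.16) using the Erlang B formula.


B(N,A) = (A^N/N!) / sum(A^k/k!, k=0..N) with N=4, A=4.16 = 0.3259

0.3259


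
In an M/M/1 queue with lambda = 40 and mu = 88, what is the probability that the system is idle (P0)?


P0 = 1 - rho = 1 - 40/88 = 0.5455

0.5455


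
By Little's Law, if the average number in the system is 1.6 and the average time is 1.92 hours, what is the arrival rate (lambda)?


lambda = L / W = 1.6 / 1.92 = 0.83 per hour

0.83 per hour


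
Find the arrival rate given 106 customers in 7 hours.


lambda = total arrivals / time = 106 / 7 = 15.14 per hour

15.14 per hour


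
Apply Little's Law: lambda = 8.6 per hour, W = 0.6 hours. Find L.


L = lambda * W = 8.6 * 0.6 = 5.16

5.16


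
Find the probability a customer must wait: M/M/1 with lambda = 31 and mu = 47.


P(wait) = rho = lambda/mu = 31/47 = 0.6596

0.6596


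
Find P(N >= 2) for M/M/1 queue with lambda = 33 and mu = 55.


P(N >= 2) = rho^2 = (33/55)^2 = 0.36

0.36


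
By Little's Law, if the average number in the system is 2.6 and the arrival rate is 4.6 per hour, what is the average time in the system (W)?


W = L / lambda = 2.6 / 4.6 = 0.5652 hours

0.5652 hours


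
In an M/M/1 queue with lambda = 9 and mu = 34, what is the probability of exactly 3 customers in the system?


rho = 9/34; P(n) = (1-rho)*rho^n = (1-9/34)*(9/34)^3 = 0.0136

0.0136


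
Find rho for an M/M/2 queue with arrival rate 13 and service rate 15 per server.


rho = lambda/(c*mu) = 13/(2*15) = 0.4333

0.4333


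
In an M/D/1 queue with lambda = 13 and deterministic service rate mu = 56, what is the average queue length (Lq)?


M/D/1: Lq = rho^2 / (2*(1-rho)) where rho = 13/56; Lq = 0.04

0.04


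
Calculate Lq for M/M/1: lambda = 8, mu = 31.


rho = 8/31; Lq = rho^2/(1-rho) = 0.09

0.09


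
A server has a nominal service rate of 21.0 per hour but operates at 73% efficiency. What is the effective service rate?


Effective rate = mu * efficiency = 21.0 * 0.73 = 15.33 per hour

15.33 per hour


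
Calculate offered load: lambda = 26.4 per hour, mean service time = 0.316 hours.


Offered load a = lambda * E[S] = 26.4 * 0.316 = 8.34 Erlangs

8.34 Erlangs


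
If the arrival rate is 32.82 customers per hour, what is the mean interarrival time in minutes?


Mean interarrival time = 60/lambda = 60/32.82 = 1.83 minutes

1.83 minutes


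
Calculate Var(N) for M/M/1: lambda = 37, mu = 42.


rho = 37/42; Var(N) = rho/(1-rho)^2 = 62.16

62.16


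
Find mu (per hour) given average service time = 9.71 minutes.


mu = 60 / avg_service_time = 60 / 9.71 = 6.18 per hour

6.18 per hour


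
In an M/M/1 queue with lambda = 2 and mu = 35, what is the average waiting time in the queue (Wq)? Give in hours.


rho = 2/35; Wq = rho/(mu - lambda) = 0.0017 hours

0.0017 hours


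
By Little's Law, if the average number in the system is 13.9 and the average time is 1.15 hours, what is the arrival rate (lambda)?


lambda = L / W = 13.9 / 1.15 = 12.09 per hour

12.09 per hour


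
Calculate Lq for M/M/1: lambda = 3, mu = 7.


rho = 3/7; Lq = rho^2/(1-rho) = 0.32

0.32


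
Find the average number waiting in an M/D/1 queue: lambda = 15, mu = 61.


M/D/1: Lq = rho^2 / (2*(1-rho)) where rho = 15/61; Lq = 0.04

0.04


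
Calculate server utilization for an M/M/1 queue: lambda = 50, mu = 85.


rho = lambda/mu = 50/85 = 0.5882

0.5882


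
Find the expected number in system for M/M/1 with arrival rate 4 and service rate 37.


rho = 4/37; L = rho/(1-rho) = 0.12

0.12


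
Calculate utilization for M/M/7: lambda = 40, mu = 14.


rho = lambda/(c*mu) = 40/(7*14) = 0.4082

0.4082


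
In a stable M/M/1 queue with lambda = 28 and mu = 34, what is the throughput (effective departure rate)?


For a stable queue (lambda < mu), throughput = lambda = 28 per hour

28 per hour


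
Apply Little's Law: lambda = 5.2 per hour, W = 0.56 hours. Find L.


L = lambda * W = 5.2 * 0.56 = 2.91

2.91


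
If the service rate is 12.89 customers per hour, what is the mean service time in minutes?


Mean service time = 60/mu = 60/12.89 = 4.65 minutes

4.65 minutes


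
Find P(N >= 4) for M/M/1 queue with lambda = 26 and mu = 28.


P(N >= 4) = rho^4 = (26/28)^4 = 0.7435

0.7435


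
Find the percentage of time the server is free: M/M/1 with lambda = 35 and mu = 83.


Idle fraction = (1 - rho) * 100 = (1 - 35/83) * 100 = 57.8%

57.8%


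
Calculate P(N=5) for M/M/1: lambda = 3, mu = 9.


rho = 3/9; P(n) = (1-rho)*rho^n = (1-3/9)*(3/9)^5 = 0.0027

0.0027


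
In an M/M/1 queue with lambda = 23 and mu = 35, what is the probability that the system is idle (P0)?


P0 = 1 - rho = 1 - 23/35 = 0.3429

0.3429


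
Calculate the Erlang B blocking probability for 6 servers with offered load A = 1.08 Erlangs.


B(N,A) = (A^N/N!) / sum(A^k/k!, k=0..N) with N=6, A=1.08 = 0.0007

0.0007


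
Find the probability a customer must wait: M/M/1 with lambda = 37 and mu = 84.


P(wait) = rho = lambda/mu = 37/84 = 0.4405

0.4405


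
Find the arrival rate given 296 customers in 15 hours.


lambda = total arrivals / time = 296 / 15 = 19.73 per hour

19.73 per hour


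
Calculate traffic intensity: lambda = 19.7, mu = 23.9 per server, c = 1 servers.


rho = lambda / (c * mu) = 19.7 / (1 * 23.9) = 0.8243

0.8243


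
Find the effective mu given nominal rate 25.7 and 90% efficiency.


Effective rate = mu * efficiency = 25.7 * 0.9 = 23.13 per hour

23.13 per hour


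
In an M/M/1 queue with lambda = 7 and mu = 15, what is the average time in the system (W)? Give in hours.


W = 1/(mu - lambda) = 1/(15 - 7) = 0.125 hours

0.125 hours


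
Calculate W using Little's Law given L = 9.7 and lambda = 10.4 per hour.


W = L / lambda = 9.7 / 10.4 = 0.9327 hours

0.9327 hours


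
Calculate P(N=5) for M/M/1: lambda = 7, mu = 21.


rho = 7/21; P(n) = (1-rho)*rho^n = (1-7/21)*(7/21)^5 = 0.0027

0.0027


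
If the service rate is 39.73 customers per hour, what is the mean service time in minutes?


Mean service time = 60/mu = 60/39.73 = 1.51 minutes

1.51 minutes


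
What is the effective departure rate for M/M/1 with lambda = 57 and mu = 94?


For a stable queue (lambda < mu), throughput = lambda = 57 per hour

57 per hour


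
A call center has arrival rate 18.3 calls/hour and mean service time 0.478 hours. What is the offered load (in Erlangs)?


Offered load a = lambda * E[S] = 18.3 * 0.478 = 8.75 Erlangs

8.75 Erlangs


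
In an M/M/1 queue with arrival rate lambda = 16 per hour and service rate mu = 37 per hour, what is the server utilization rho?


rho = lambda/mu = 16/37 = 0.4324

0.4324


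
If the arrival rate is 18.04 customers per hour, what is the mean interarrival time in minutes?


Mean interarrival time = 60/lambda = 60/18.04 = 3.33 minutes

3.33 minutes


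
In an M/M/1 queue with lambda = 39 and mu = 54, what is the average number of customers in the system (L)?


rho = 39/54; L = rho/(1-rho) = 2.6

2.6


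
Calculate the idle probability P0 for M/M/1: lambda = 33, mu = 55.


P0 = 1 - rho = 1 - 33/55 = 0.4

0.4


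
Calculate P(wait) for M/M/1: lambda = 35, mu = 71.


P(wait) = rho = lambda/mu = 35/71 = 0.493

0.493


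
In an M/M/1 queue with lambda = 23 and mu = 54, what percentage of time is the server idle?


Idle fraction = (1 - rho) * 100 = (1 - 23/54) * 100 = 57.4%

57.4%


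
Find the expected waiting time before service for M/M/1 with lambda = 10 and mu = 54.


rho = 10/54; Wq = rho/(mu - lambda) = 0.0042 hours

0.0042 hours


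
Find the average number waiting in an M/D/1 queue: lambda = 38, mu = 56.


M/D/1: Lq = rho^2 / (2*(1-rho)) where rho = 38/56; Lq = 0.72

0.72


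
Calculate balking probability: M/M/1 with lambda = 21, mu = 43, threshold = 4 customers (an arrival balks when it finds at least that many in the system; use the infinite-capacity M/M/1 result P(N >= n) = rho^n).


P(N >= 4) = rho^4 = (21/43)^4 = 0.0569

0.0569


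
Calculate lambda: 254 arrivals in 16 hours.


lambda = total arrivals / time = 254 / 16 = 15.88 per hour

15.88 per hour


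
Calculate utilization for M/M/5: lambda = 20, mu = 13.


rho = lambda/(c*mu) = 20/(5*13) = 0.3077

0.3077


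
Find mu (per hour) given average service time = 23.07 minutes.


mu = 60 / avg_service_time = 60 / 23.07 = 2.6 per hour

2.6 per hour


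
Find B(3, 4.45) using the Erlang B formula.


B(N,A) = (A^N/N!) / sum(A^k/k!, k=0..N) with N=3, A=4.45 = 0.4889

0.4889


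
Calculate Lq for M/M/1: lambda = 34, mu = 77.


rho = 34/77; Lq = rho^2/(1-rho) = 0.35

0.35


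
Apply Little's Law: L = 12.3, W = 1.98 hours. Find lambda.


lambda = L / W = 12.3 / 1.98 = 6.21 per hour

6.21 per hour


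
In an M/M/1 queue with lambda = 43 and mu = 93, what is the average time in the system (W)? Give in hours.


W = 1/(mu - lambda) = 1/(93 - 43) = 0.02 hours

0.02 hours


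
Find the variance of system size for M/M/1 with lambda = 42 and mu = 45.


rho = 42/45; Var(N) = rho/(1-rho)^2 = 210.0

210.0


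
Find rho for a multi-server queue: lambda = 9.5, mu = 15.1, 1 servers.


rho = lambda / (c * mu) = 9.5 / (1 * 15.1) = 0.6291

0.6291


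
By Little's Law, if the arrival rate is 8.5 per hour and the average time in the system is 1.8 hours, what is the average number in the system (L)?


L = lambda * W = 8.5 * 1.8 = 15.3

15.3


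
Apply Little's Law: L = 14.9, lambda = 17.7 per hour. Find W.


W = L / lambda = 14.9 / 17.7 = 0.8418 hours

0.8418 hours


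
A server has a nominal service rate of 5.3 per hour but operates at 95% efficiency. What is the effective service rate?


Effective rate = mu * efficiency = 5.3 * 0.95 = 5.04 per hour

5.04 per hour


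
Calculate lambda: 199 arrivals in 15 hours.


lambda = total arrivals / time = 199 / 15 = 13.27 per hour

13.27 per hour


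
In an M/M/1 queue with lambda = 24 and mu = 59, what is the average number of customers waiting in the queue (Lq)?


rho = 24/59; Lq = rho^2/(1-rho) = 0.28

0.28


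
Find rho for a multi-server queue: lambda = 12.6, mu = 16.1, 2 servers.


rho = lambda / (c * mu) = 12.6 / (2 * 16.1) = 0.3913

0.3913


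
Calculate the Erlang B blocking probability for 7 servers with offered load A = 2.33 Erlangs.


B(N,A) = (A^N/N!) / sum(A^k/k!, k=0..N) with N=7, A=2.33 = 0.0072

0.0072


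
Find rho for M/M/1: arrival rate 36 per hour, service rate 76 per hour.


rho = lambda/mu = 36/76 = 0.4737

0.4737


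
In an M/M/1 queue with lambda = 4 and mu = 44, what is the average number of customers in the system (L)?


rho = 4/44; L = rho/(1-rho) = 0.1

0.1


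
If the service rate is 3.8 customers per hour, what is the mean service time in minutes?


Mean service time = 60/mu = 60/3.8 = 15.79 minutes

15.79 minutes


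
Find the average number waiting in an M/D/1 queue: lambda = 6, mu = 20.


M/D/1: Lq = rho^2 / (2*(1-rho)) where rho = 6/20; Lq = 0.06

0.06


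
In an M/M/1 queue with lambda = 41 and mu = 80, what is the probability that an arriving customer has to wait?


P(wait) = rho = lambda/mu = 41/80 = 0.5125

0.5125


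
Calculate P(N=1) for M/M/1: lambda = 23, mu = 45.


rho = 23/45; P(n) = (1-rho)*rho^n = (1-23/45)*(23/45)^1 = 0.2499

0.2499


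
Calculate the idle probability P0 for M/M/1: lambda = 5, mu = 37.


P0 = 1 - rho = 1 - 5/37 = 0.8649

0.8649


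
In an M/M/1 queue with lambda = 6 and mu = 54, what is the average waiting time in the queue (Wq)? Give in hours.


rho = 6/54; Wq = rho/(mu - lambda) = 0.0023 hours

0.0023 hours


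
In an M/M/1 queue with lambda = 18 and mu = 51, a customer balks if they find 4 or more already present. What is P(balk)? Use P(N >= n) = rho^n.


P(N >= 4) = rho^4 = (18/51)^4 = 0.0155

0.0155


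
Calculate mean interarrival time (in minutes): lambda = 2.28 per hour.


Mean interarrival time = 60/lambda = 60/2.28 = 26.32 minutes

26.32 minutes


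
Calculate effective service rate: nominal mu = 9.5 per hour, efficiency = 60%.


Effective rate = mu * efficiency = 9.5 * 0.6 = 5.7 per hour

5.7 per hour


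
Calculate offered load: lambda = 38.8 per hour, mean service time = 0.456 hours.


Offered load a = lambda * E[S] = 38.8 * 0.456 = 17.69 Erlangs

17.69 Erlangs


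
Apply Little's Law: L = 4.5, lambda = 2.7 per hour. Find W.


W = L / lambda = 4.5 / 2.7 = 1.6667 hours

1.6667 hours


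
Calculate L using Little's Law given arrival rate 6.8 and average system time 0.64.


L = lambda * W = 6.8 * 0.64 = 4.35

4.35


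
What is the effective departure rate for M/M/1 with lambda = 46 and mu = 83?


For a stable queue (lambda < mu), throughput = lambda = 46 per hour

46 per hour


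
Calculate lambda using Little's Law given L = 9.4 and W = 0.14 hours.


lambda = L / W = 9.4 / 0.14 = 67.14 per hour

67.14 per hour


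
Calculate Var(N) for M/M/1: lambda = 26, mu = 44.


rho = 26/44; Var(N) = rho/(1-rho)^2 = 3.53

3.53


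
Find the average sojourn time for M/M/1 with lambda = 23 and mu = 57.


W = 1/(mu - lambda) = 1/(57 - 23) = 0.0294 hours

0.0294 hours


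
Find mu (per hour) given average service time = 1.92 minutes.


mu = 60 / avg_service_time = 60 / 1.92 = 31.25 per hour

31.25 per hour


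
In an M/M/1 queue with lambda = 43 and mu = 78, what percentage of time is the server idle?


Idle fraction = (1 - rho) * 100 = (1 - 43/78) * 100 = 44.9%

44.9%


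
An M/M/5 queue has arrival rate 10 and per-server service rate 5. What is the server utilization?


rho = lambda/(c*mu) = 10/(5*5) = 0.4

0.4


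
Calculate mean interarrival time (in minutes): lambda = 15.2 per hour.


Mean interarrival time = 60/lambda = 60/15.2 = 3.95 minutes

3.95 minutes


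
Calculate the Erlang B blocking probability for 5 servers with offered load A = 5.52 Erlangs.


B(N,A) = (A^N/N!) / sum(A^k/k!, k=0..N) with N=5, A=5.52 = 0.3256

0.3256


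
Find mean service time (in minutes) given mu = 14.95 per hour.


Mean service time = 60/mu = 60/14.95 = 4.01 minutes

4.01 minutes


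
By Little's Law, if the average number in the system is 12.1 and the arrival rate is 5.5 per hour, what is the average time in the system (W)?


W = L / lambda = 12.1 / 5.5 = 2.2 hours

2.2 hours


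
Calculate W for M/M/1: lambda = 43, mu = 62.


W = 1/(mu - lambda) = 1/(62 - 43) = 0.0526 hours

0.0526 hours


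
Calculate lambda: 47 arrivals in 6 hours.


lambda = total arrivals / time = 47 / 6 = 7.83 per hour

7.83 per hour


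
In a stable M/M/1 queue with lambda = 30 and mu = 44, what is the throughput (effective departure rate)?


For a stable queue (lambda < mu), throughput = lambda = 30 per hour

30 per hour


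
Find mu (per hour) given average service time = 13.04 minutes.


mu = 60 / avg_service_time = 60 / 13.04 = 4.6 per hour

4.6 per hour


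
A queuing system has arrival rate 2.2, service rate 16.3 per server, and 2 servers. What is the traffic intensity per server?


rho = lambda / (c * mu) = 2.2 / (2 * 16.3) = 0.0675

0.0675


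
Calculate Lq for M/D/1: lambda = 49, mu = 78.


M/D/1: Lq = rho^2 / (2*(1-rho)) where rho = 49/78; Lq = 0.53

0.53


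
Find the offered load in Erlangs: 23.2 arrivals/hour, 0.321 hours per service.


Offered load a = lambda * E[S] = 23.2 * 0.321 = 7.45 Erlangs

7.45 Erlangs


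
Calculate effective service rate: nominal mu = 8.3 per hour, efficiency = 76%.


Effective rate = mu * efficiency = 8.3 * 0.76 = 6.31 per hour

6.31 per hour


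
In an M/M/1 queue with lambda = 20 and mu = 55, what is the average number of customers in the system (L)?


rho = 20/55; L = rho/(1-rho) = 0.57

0.57


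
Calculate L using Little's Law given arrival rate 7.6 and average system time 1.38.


L = lambda * W = 7.6 * 1.38 = 10.49

10.49


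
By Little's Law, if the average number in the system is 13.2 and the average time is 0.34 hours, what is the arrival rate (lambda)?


lambda = L / W = 13.2 / 0.34 = 38.82 per hour

38.82 per hour


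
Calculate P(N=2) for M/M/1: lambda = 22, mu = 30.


rho = 22/30; P(n) = (1-rho)*rho^n = (1-22/30)*(22/30)^2 = 0.1434

0.1434


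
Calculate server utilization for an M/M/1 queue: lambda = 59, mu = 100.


rho = lambda/mu = 59/100 = 0.59

0.59


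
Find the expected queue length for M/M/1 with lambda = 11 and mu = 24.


rho = 11/24; Lq = rho^2/(1-rho) = 0.39

0.39


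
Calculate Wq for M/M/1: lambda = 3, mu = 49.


rho = 3/49; Wq = rho/(mu - lambda) = 0.0013 hours

0.0013 hours


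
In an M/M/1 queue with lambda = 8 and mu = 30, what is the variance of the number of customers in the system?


rho = 8/30; Var(N) = rho/(1-rho)^2 = 0.5

0.5


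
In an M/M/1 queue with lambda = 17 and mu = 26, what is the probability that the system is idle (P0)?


P0 = 1 - rho = 1 - 17/26 = 0.3462

0.3462


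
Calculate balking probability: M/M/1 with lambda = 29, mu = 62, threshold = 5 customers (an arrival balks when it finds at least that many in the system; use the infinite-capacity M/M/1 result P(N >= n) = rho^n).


P(N >= 5) = rho^5 = (29/62)^5 = 0.0224

0.0224


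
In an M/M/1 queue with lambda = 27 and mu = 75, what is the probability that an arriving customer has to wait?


P(wait) = rho = lambda/mu = 27/75 = 0.36

0.36


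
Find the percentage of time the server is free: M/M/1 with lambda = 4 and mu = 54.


Idle fraction = (1 - rho) * 100 = (1 - 4/54) * 100 = 92.6%

92.6%


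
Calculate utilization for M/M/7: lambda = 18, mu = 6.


rho = lambda/(c*mu) = 18/(7*6) = 0.4286

0.4286


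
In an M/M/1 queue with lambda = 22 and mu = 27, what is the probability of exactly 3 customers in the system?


rho = 22/27; P(n) = (1-rho)*rho^n = (1-22/27)*(22/27)^3 = 0.1002

0.1002


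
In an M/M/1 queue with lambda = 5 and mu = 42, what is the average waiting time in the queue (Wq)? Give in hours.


rho = 5/42; Wq = rho/(mu - lambda) = 0.0032 hours

0.0032 hours


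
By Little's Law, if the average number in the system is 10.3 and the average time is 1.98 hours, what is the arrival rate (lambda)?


lambda = L / W = 10.3 / 1.98 = 5.2 per hour

5.2 per hour


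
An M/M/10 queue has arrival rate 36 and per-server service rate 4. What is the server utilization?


rho = lambda/(c*mu) = 36/(10*4) = 0.9

0.9


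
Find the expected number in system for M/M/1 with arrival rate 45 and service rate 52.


rho = 45/52; L = rho/(1-rho) = 6.43

6.43


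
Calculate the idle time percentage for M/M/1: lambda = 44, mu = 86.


Idle fraction = (1 - rho) * 100 = (1 - 44/86) * 100 = 48.8%

48.8%


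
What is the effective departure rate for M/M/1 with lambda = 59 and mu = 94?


For a stable queue (lambda < mu), throughput = lambda = 59 per hour

59 per hour


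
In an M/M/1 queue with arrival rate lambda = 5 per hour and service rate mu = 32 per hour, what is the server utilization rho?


rho = lambda/mu = 5/32 = 0.1563

0.1563


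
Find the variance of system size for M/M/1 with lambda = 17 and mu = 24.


rho = 17/24; Var(N) = rho/(1-rho)^2 = 8.33

8.33


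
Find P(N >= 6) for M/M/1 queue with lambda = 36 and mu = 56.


P(N >= 6) = rho^6 = (36/56)^6 = 0.0706

0.0706


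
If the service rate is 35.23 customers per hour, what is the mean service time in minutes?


Mean service time = 60/mu = 60/35.23 = 1.7 minutes

1.7 minutes


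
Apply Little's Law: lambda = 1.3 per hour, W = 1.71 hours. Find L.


L = lambda * W = 1.3 * 1.71 = 2.22

2.22


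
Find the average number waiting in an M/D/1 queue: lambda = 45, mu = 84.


M/D/1: Lq = rho^2 / (2*(1-rho)) where rho = 45/84; Lq = 0.31

0.31


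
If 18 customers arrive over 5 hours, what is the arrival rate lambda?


lambda = total arrivals / time = 18 / 5 = 3.6 per hour

3.6 per hour


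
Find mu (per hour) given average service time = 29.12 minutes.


mu = 60 / avg_service_time = 60 / 29.12 = 2.06 per hour

2.06 per hour


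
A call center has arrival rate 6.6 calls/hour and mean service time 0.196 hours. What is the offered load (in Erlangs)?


Offered load a = lambda * E[S] = 6.6 * 0.196 = 1.29 Erlangs

1.29 Erlangs


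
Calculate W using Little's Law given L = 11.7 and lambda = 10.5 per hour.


W = L / lambda = 11.7 / 10.5 = 1.1143 hours

1.1143 hours


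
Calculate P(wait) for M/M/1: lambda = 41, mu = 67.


P(wait) = rho = lambda/mu = 41/67 = 0.6119

0.6119


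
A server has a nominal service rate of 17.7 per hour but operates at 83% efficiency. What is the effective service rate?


Effective rate = mu * efficiency = 17.7 * 0.83 = 14.69 per hour

14.69 per hour


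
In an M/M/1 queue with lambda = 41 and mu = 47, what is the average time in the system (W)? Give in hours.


W = 1/(mu - lambda) = 1/(47 - 41) = 0.1667 hours

0.1667 hours


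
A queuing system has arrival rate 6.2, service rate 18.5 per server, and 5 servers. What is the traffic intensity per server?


rho = lambda / (c * mu) = 6.2 / (5 * 18.5) = 0.067

0.067


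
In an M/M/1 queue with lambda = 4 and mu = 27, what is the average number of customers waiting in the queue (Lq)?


rho = 4/27; Lq = rho^2/(1-rho) = 0.03

0.03


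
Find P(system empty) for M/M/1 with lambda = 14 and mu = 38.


P0 = 1 - rho = 1 - 14/38 = 0.6316

0.6316


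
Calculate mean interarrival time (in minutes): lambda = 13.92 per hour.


Mean interarrival time = 60/lambda = 60/13.92 = 4.31 minutes

4.31 minutes


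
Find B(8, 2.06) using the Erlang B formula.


B(N,A) = (A^N/N!) / sum(A^k/k!, k=0..N) with N=8, A=2.06 = 0.001

0.001


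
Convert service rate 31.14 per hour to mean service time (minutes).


Mean service time = 60/mu = 60/31.14 = 1.93 minutes

1.93 minutes


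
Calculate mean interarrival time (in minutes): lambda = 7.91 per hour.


Mean interarrival time = 60/lambda = 60/7.91 = 7.59 minutes

7.59 minutes


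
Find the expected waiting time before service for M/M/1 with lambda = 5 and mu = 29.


rho = 5/29; Wq = rho/(mu - lambda) = 0.0072 hours

0.0072 hours


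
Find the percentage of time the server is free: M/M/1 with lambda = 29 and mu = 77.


Idle fraction = (1 - rho) * 100 = (1 - 29/77) * 100 = 62.3%

62.3%


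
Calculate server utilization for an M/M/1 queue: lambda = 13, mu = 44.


rho = lambda/mu = 13/44 = 0.2955

0.2955


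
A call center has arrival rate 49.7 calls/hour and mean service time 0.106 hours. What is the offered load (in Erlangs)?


Offered load a = lambda * E[S] = 49.7 * 0.106 = 5.27 Erlangs

5.27 Erlangs


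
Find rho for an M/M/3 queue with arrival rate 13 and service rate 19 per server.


rho = lambda/(c*mu) = 13/(3*19) = 0.2281

0.2281


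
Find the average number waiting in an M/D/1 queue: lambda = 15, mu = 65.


M/D/1: Lq = rho^2 / (2*(1-rho)) where rho = 15/65; Lq = 0.03

0.03


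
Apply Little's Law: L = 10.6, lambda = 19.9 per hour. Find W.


W = L / lambda = 10.6 / 19.9 = 0.5327 hours

0.5327 hours


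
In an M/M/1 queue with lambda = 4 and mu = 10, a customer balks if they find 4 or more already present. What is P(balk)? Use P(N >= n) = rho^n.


P(N >= 4) = rho^4 = (4/10)^4 = 0.0256

0.0256


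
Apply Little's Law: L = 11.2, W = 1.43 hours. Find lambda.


lambda = L / W = 11.2 / 1.43 = 7.83 per hour

7.83 per hour


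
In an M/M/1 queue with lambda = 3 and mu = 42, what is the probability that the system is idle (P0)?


P0 = 1 - rho = 1 - 3/42 = 0.9286

0.9286


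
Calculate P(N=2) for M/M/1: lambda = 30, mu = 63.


rho = 30/63; P(n) = (1-rho)*rho^n = (1-30/63)*(30/63)^2 = 0.1188

0.1188


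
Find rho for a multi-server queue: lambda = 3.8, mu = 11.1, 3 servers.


rho = lambda / (c * mu) = 3.8 / (3 * 11.1) = 0.1141

0.1141


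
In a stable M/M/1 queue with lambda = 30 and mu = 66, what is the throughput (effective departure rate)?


For a stable queue (lambda < mu), throughput = lambda = 30 per hour

30 per hour


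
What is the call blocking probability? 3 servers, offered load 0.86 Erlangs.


B(N,A) = (A^N/N!) / sum(A^k/k!, k=0..N) with N=3, A=0.86 = 0.0454

0.0454


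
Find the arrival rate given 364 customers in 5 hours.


lambda = total arrivals / time = 364 / 5 = 72.8 per hour

72.8 per hour


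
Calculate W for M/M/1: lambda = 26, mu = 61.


W = 1/(mu - lambda) = 1/(61 - 26) = 0.0286 hours

0.0286 hours


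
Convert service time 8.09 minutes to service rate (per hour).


mu = 60 / avg_service_time = 60 / 8.09 = 7.42 per hour

7.42 per hour


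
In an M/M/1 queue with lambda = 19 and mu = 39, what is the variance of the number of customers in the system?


rho = 19/39; Var(N) = rho/(1-rho)^2 = 1.85

1.85


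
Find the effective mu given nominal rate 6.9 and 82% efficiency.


Effective rate = mu * efficiency = 6.9 * 0.82 = 5.66 per hour

5.66 per hour


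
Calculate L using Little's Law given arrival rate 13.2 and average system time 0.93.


L = lambda * W = 13.2 * 0.93 = 12.28

12.28


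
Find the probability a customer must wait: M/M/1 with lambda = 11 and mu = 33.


P(wait) = rho = lambda/mu = 11/33 = 0.3333

0.3333


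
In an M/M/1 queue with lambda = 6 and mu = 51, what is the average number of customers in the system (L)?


rho = 6/51; L = rho/(1-rho) = 0.13

0.13


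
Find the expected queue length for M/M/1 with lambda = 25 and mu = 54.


rho = 25/54; Lq = rho^2/(1-rho) = 0.4

0.4


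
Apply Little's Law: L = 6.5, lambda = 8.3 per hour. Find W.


W = L / lambda = 6.5 / 8.3 = 0.7831 hours

0.7831 hours


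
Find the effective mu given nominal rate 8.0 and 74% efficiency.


Effective rate = mu * efficiency = 8.0 * 0.74 = 5.92 per hour

5.92 per hour


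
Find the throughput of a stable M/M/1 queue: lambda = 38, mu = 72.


For a stable queue (lambda < mu), throughput = lambda = 38 per hour

38 per hour


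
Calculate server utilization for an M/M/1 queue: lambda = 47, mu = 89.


rho = lambda/mu = 47/89 = 0.5281

0.5281


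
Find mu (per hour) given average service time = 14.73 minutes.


mu = 60 / avg_service_time = 60 / 14.73 = 4.07 per hour

4.07 per hour


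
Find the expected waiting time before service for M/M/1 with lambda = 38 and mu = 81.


rho = 38/81; Wq = rho/(mu - lambda) = 0.0109 hours

0.0109 hours


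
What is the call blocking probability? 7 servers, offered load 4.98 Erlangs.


B(N,A) = (A^N/N!) / sum(A^k/k!, k=0..N) with N=7, A=4.98 = 0.1193

0.1193


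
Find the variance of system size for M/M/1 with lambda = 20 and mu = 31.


rho = 20/31; Var(N) = rho/(1-rho)^2 = 5.12

5.12


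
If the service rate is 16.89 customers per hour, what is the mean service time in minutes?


Mean service time = 60/mu = 60/16.89 = 3.55 minutes

3.55 minutes


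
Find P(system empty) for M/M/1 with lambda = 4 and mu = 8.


P0 = 1 - rho = 1 - 4/8 = 0.5

0.5


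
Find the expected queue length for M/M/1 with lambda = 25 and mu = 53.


rho = 25/53; Lq = rho^2/(1-rho) = 0.42

0.42


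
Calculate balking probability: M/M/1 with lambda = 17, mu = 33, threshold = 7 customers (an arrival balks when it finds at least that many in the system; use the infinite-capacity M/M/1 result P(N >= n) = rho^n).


P(N >= 7) = rho^7 = (17/33)^7 = 0.0096

0.0096


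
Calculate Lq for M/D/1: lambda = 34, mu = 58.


M/D/1: Lq = rho^2 / (2*(1-rho)) where rho = 34/58; Lq = 0.42

0.42


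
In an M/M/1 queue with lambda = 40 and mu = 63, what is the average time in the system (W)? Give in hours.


W = 1/(mu - lambda) = 1/(63 - 40) = 0.0435 hours

0.0435 hours


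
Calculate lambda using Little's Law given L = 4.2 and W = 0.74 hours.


lambda = L / W = 4.2 / 0.74 = 5.68 per hour

5.68 per hour


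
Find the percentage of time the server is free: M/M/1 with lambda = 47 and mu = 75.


Idle fraction = (1 - rho) * 100 = (1 - 47/75) * 100 = 37.3%

37.3%


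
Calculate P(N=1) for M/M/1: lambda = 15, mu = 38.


rho = 15/38; P(n) = (1-rho)*rho^n = (1-15/38)*(15/38)^1 = 0.2389

0.2389


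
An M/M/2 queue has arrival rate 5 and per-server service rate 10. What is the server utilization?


rho = lambda/(c*mu) = 5/(2*10) = 0.25

0.25


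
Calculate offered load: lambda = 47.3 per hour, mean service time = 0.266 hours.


Offered load a = lambda * E[S] = 47.3 * 0.266 = 12.58 Erlangs

12.58 Erlangs


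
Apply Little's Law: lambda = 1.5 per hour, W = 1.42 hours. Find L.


L = lambda * W = 1.5 * 1.42 = 2.13

2.13


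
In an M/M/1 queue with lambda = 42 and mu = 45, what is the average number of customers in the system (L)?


rho = 42/45; L = rho/(1-rho) = 14.0

14.0


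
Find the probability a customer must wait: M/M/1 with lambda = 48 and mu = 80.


P(wait) = rho = lambda/mu = 48/80 = 0.6

0.6


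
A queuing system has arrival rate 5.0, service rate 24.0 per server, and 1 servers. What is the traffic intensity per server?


rho = lambda / (c * mu) = 5.0 / (1 * 24.0) = 0.2083

0.2083


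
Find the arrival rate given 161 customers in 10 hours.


lambda = total arrivals / time = 161 / 10 = 16.1 per hour

16.1 per hour


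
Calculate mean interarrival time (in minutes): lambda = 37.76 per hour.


Mean interarrival time = 60/lambda = 60/37.76 = 1.59 minutes

1.59 minutes


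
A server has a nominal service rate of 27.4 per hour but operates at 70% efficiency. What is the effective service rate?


Effective rate = mu * efficiency = 27.4 * 0.7 = 19.18 per hour

19.18 per hour


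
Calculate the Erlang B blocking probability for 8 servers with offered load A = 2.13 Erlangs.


B(N,A) = (A^N/N!) / sum(A^k/k!, k=0..N) with N=8, A=2.13 = 0.0012

0.0012


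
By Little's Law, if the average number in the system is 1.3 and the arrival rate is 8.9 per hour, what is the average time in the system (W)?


W = L / lambda = 1.3 / 8.9 = 0.1461 hours

0.1461 hours


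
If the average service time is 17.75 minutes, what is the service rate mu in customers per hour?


mu = 60 / avg_service_time = 60 / 17.75 = 3.38 per hour

3.38 per hour


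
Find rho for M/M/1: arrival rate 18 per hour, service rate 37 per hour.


rho = lambda/mu = 18/37 = 0.4865

0.4865


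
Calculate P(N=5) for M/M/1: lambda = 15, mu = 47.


rho = 15/47; P(n) = (1-rho)*rho^n = (1-15/47)*(15/47)^5 = 0.0023

0.0023


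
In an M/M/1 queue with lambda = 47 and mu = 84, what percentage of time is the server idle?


Idle fraction = (1 - rho) * 100 = (1 - 47/84) * 100 = 44.0%

44.0%


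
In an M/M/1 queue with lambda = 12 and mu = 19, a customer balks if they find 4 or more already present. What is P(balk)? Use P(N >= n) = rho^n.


P(N >= 4) = rho^4 = (12/19)^4 = 0.1591

0.1591


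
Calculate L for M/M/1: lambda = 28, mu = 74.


rho = 28/74; L = rho/(1-rho) = 0.61

0.61


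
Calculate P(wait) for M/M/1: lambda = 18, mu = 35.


P(wait) = rho = lambda/mu = 18/35 = 0.5143

0.5143


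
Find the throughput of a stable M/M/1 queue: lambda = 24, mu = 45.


For a stable queue (lambda < mu), throughput = lambda = 24 per hour

24 per hour


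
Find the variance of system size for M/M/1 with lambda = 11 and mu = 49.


rho = 11/49; Var(N) = rho/(1-rho)^2 = 0.37

0.37


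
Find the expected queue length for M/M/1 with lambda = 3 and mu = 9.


rho = 3/9; Lq = rho^2/(1-rho) = 0.17

0.17


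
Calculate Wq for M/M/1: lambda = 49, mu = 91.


rho = 49/91; Wq = rho/(mu - lambda) = 0.0128 hours

0.0128 hours


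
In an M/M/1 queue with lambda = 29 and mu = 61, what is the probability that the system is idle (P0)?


P0 = 1 - rho = 1 - 29/61 = 0.5246

0.5246


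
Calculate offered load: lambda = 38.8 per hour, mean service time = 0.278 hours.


Offered load a = lambda * E[S] = 38.8 * 0.278 = 10.79 Erlangs

10.79 Erlangs


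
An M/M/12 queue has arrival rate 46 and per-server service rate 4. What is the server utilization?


rho = lambda/(c*mu) = 46/(12*4) = 0.9583

0.9583


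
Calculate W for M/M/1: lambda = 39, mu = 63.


W = 1/(mu - lambda) = 1/(63 - 39) = 0.0417 hours

0.0417 hours


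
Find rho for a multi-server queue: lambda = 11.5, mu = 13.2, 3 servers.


rho = lambda / (c * mu) = 11.5 / (3 * 13.2) = 0.2904

0.2904


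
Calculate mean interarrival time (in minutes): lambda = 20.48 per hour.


Mean interarrival time = 60/lambda = 60/20.48 = 2.93 minutes

2.93 minutes


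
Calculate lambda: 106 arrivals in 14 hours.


lambda = total arrivals / time = 106 / 14 = 7.57 per hour

7.57 per hour


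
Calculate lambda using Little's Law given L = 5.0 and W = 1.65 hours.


lambda = L / W = 5.0 / 1.65 = 3.03 per hour

3.03 per hour


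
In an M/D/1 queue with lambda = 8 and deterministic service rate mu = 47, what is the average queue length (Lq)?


M/D/1: Lq = rho^2 / (2*(1-rho)) where rho = 8/47; Lq = 0.02

0.02


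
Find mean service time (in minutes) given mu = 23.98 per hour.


Mean service time = 60/mu = 60/23.98 = 2.5 minutes

2.5 minutes


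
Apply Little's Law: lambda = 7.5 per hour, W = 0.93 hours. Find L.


L = lambda * W = 7.5 * 0.93 = 6.98

6.98


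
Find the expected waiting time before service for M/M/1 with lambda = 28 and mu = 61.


rho = 28/61; Wq = rho/(mu - lambda) = 0.0139 hours

0.0139 hours


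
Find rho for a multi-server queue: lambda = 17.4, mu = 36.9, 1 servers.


rho = lambda / (c * mu) = 17.4 / (1 * 36.9) = 0.4715

0.4715


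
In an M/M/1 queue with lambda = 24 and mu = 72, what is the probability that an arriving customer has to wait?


P(wait) = rho = lambda/mu = 24/72 = 0.3333

0.3333


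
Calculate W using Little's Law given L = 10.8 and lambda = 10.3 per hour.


W = L / lambda = 10.8 / 10.3 = 1.0485 hours

1.0485 hours


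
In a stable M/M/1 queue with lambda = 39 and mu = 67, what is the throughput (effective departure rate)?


For a stable queue (lambda < mu), throughput = lambda = 39 per hour

39 per hour


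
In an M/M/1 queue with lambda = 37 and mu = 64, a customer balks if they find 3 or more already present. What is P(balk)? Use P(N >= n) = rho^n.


P(N >= 3) = rho^3 = (37/64)^3 = 0.1932

0.1932


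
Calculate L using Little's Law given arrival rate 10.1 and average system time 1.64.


L = lambda * W = 10.1 * 1.64 = 16.56

16.56


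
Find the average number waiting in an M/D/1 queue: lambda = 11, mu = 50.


M/D/1: Lq = rho^2 / (2*(1-rho)) where rho = 11/50; Lq = 0.03

0.03


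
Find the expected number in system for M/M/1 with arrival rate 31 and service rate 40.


rho = 31/40; L = rho/(1-rho) = 3.44

3.44


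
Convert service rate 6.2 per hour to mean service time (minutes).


Mean service time = 60/mu = 60/6.2 = 9.68 minutes

9.68 minutes


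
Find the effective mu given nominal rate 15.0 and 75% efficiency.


Effective rate = mu * efficiency = 15.0 * 0.75 = 11.25 per hour

11.25 per hour


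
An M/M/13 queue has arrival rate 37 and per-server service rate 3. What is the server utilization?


rho = lambda/(c*mu) = 37/(13*3) = 0.9487

0.9487


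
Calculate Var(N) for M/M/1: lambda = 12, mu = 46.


rho = 12/46; Var(N) = rho/(1-rho)^2 = 0.48

0.48


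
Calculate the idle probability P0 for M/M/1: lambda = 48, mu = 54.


P0 = 1 - rho = 1 - 48/54 = 0.1111

0.1111


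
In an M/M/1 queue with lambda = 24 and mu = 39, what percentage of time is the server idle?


Idle fraction = (1 - rho) * 100 = (1 - 24/39) * 100 = 38.5%

38.5%


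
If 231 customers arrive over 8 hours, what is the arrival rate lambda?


lambda = total arrivals / time = 231 / 8 = 28.88 per hour

28.88 per hour


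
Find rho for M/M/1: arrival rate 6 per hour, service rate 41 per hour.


rho = lambda/mu = 6/41 = 0.1463

0.1463


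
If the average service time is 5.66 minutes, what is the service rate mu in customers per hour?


mu = 60 / avg_service_time = 60 / 5.66 = 10.6 per hour

10.6 per hour


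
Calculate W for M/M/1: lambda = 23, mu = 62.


W = 1/(mu - lambda) = 1/(62 - 23) = 0.0256 hours

0.0256 hours


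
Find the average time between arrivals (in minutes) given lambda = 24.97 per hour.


Mean interarrival time = 60/lambda = 60/24.97 = 2.4 minutes

2.4 minutes


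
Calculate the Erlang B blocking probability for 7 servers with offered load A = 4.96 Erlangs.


B(N,A) = (A^N/N!) / sum(A^k/k!, k=0..N) with N=7, A=4.96 = 0.118

0.118


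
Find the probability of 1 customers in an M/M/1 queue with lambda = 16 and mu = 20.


rho = 16/20; P(n) = (1-rho)*rho^n = (1-16/20)*(16/20)^1 = 0.16

0.16


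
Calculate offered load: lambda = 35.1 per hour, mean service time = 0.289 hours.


Offered load a = lambda * E[S] = 35.1 * 0.289 = 10.14 Erlangs

10.14 Erlangs


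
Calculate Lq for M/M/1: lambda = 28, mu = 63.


rho = 28/63; Lq = rho^2/(1-rho) = 0.36

0.36


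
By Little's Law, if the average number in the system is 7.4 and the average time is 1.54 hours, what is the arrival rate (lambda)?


lambda = L / W = 7.4 / 1.54 = 4.81 per hour

4.81 per hour


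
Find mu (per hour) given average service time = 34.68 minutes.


mu = 60 / avg_service_time = 60 / 34.68 = 1.73 per hour

1.73 per hour
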